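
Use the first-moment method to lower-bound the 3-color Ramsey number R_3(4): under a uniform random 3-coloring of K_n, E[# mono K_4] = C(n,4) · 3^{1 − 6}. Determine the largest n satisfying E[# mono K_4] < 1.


We need C(n, 4) · 3^{1 − 6} < 1, i.e. C(n, 4) < 3^{6 − 1} = 243.
Check values of n near the boundary:
  n = 4: C(4, 4) = 1; 1 < 243? YES
  n = 5: C(5, 4) = 5; 5 < 243? YES
  n = 6: C(6, 4) = 15; 15 < 243? YES
  n = 7: C(7, 4) = 35; 35 < 243? YES
  n = 8: C(8, 4) = 70; 70 < 243? YES
  n = 9: C(9, 4) = 126; 126 < 243? YES
  n = 10: C(10, 4) = 210; 210 < 243? YES
  n = 11: C(11, 4) = 330; 330 < 243? NO
The largest n with C(n, 4) < 243 is n = 10 (where E[X] = 70/81 ≈ 0.8642). Hence R_3(4) > 10, i.e. R_3(4) ≥ 11.

Largest n = 10; hence R_3(4) > 10.


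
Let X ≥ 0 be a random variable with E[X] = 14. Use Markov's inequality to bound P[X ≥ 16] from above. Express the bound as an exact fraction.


μ = E[X] = 14, a = 16.
Markov: P[X ≥ 16] ≤ μ/a = (14)/16 = 7/8.
Numerically: ≈ 0.87500.
(Since a = 16 > μ = 14.00000, the bound 7/8 is < 1 and informative.)

P[X ≥ 16] ≤ 7/8 ≈ 0.87500.


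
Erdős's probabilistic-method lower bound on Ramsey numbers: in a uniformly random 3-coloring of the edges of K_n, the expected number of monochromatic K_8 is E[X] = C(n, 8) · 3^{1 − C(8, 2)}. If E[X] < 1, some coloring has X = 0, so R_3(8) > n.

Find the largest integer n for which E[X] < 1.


We need C(n, 8) · 3^{1 − 28} < 1, i.e. C(n, 8) < 3^{28 − 1} = 7625597484987.
Check values of n near the boundary:
  n = 154: C(154, 8) = 6521818990995; 6521818990995 < 7625597484987? YES
  n = 155: C(155, 8) = 6876747915675; 6876747915675 < 7625597484987? YES
  n = 156: C(156, 8) = 7248464019225; 7248464019225 < 7625597484987? YES
  n = 157: C(157, 8) = 7637643295425; 7637643295425 < 7625597484987? NO
The largest n with C(n, 8) < 7625597484987 is n = 156 (where E[X] = 805384891025/847288609443 ≈ 0.951). Hence R_3(8) > 156, i.e. R_3(8) ≥ 157.

Largest n = 156; hence R_3(8) > 156.


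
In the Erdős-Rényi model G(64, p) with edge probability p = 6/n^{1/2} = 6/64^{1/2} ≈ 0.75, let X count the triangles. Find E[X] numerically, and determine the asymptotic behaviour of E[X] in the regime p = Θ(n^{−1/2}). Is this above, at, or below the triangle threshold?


Number of potential triangles: C(64, 3) = 41664.
Each occurs with probability p³ ≈ (0.75)³ ≈ 4.21875000e-01.
By linearity: E[X] = C(64, 3)·p³ ≈ 41664 · 4.21875000e-01 ≈ 17577.000000.
Since α = 1/2 < 1, p = c/n^{1/2} ≫ 1/n is above the triangle threshold p ~ 1/n. Asymptotically E[X] ~ (c³/6)·n^{3(1−α)} = (6³/6)·n^{1.5} → ∞; triangles are abundant w.h.p.

E[X] ≈ 17577.000000; in regime p = Θ(1/n^{1/2}) E[X] diverges (above the triangle threshold p ~ 1/n).


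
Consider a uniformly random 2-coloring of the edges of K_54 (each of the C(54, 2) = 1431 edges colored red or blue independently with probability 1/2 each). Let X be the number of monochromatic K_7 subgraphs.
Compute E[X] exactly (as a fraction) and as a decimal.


Let X = Σ_S X_S over the C(54, 7) = 177100560 subsets S of size 7, where X_S = 1 if the K_7 on S is monochromatic.
For a fixed S, the K_7 on S has C(7, 2) = 21 edges. P[all 21 edges red] = (1/2)^21, and likewise for blue, so P[monochromatic] = 2·(1/2)^21 = 2^{1 − 21} = 1/1048576.
Summing: E[X] = C(54, 7) · 2^{1 − 21} = 177100560 · 1/1048576 = 11068785/65536.
Numerically: E[X] ≈ 168.896.

E[X] = C(54,7)·2^(1−C(7,2)) = 11068785/65536 ≈ 168.896.


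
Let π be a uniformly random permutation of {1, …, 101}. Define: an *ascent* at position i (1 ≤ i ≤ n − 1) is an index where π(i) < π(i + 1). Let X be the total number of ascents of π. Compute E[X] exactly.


Write X = Σ X_I over i = 1, …, 100, with X_I the indicator of one ascent.
There are 100 indicators.
For each fixed i, the pair (π(i), π(i+1)) is a uniformly random ordered pair of distinct values from {1, …, 101}; by symmetry P[π(i) < π(i+1)] = 1/2.
By linearity: E[X] = 100 · (1/2) = (101 − 1) · (1/2) = 50 ≈ 50.0000.

E[X] = 50 = 50.0000.


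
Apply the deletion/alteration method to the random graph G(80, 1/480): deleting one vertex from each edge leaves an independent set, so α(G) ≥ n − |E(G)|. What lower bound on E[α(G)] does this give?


E[|E(G)|] = C(80, 2)·p = 3160 · (1/480) = 79/12.
E[α(G)] ≥ n − E[|E(G)|] = 80 − 79/12 = 881/12.
Numerically: ≈ 73.4167.
(This is only a lower bound; the true E[α(G)] may be larger.)

E[α(G)] ≥ 881/12 ≈ 73.4167.


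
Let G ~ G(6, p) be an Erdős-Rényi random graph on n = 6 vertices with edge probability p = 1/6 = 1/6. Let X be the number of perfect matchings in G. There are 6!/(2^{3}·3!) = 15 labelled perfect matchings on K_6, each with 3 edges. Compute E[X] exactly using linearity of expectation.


K_6 has 6!/(2^{3}·3!) = 15 labelled perfect matchings.
For each such perfect matching H, let X_H = 1 if all 3 edges of H are present in G. Then P[X_H = 1] = p^{3} = (1/6)^{3} = 1/216.
By linearity: E[X] = Σ_H E[X_H] = 15 · p^{3} = 15 · 1/216 = 5/72.
Numerically: E[X] ≈ 0.0694444.

E[X] = 15 · (1/6)^{3} = 5/72 ≈ 0.0694444.


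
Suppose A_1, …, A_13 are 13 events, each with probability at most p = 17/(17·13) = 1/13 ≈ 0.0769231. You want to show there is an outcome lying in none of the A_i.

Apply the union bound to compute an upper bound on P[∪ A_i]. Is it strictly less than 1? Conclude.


Union bound: P[∪_{i=1}^{13} A_i] ≤ Σ_i P[A_i] ≤ 13·p = 13·(1/13) = 1.
Numerically: 1 ≈ 1.0000000.
Is 1 < 1? NO.
Since the bound 1 is ≥ 1, the union bound is uninformative here; it does NOT by itself certify existence.

13·p = 1 ≈ 1.0000000; existence NOT certified by the union bound.


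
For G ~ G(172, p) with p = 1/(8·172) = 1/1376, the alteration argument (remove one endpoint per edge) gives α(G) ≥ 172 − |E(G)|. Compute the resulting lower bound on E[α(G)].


E[|E(G)|] = C(172, 2)·p = 14706 · (1/1376) = 171/16.
E[α(G)] ≥ n − E[|E(G)|] = 172 − 171/16 = 2581/16.
Numerically: ≈ 161.312.
(This is only a lower bound; the true E[α(G)] may be larger.)

E[α(G)] ≥ 2581/16 ≈ 161.312.


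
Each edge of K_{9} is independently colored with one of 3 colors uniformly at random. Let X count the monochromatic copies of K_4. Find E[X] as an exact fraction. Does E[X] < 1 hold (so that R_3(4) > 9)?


E[X] = C(9, 4) · 3^{1 − 6} = 126 · 3^{−5} = 126/243.
As a reduced fraction: E[X] = 14/27 ≈ 0.51852.
Is E[X] < 1? YES.
Since E[X] < 1, there exists a 3-coloring of K_{9} with no monochromatic K_4; hence R_3(4) > 9.

E[X] = 14/27 ≈ 0.51852; E[X] < 1, so R_3(4) > 9.


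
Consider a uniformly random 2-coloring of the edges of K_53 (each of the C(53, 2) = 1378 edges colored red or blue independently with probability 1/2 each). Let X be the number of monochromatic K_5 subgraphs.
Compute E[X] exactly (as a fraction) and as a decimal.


Let X = Σ_S X_S over the C(53, 5) = 2869685 subsets S of size 5, where X_S = 1 if the K_5 on S is monochromatic.
For a fixed S, the K_5 on S has C(5, 2) = 10 edges. P[all 10 edges red] = (1/2)^10, and likewise for blue, so P[monochromatic] = 2·(1/2)^10 = 2^{1 − 10} = 1/512.
By linearity: E[X] = C(53, 5) · 2^{1 − 10} = 2869685 · 1/512 = 2869685/512.
Numerically: E[X] ≈ 5604.853516.

E[X] = C(53,5)·2^(1−C(5,2)) = 2869685/512 ≈ 5604.853516.


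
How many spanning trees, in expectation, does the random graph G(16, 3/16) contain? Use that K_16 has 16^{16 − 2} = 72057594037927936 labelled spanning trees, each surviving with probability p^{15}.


K_16 has 16^{16 − 2} = 72057594037927936 labelled spanning trees.
For each such spanning tree H, let X_H = 1 if all 15 edges of H are present in G. Then P[X_H = 1] = p^{15} = (3/16)^{15} = 14348907/1152921504606846976.
By linearity: E[X] = Σ_H E[X_H] = 72057594037927936 · p^{15} = 72057594037927936 · 14348907/1152921504606846976 = 14348907/16.
Numerically: E[X] ≈ 896807.

E[X] = 72057594037927936 · (3/16)^{15} = 14348907/16 ≈ 896807.


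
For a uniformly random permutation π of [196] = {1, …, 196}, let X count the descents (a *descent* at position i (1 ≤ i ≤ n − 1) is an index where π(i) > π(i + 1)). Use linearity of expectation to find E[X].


Write X = Σ X_I over i = 1, …, 195, with X_I the indicator of one descent.
There are 195 indicators.
For each fixed i, the pair (π(i), π(i+1)) is a uniformly random ordered pair of distinct values from {1, …, 196}; by symmetry P[π(i) > π(i+1)] = 1/2.
By linearity: E[X] = 195 · (1/2) = (196 − 1) · (1/2) = 195/2 ≈ 97.500.

E[X] = 195/2 = 97.500.


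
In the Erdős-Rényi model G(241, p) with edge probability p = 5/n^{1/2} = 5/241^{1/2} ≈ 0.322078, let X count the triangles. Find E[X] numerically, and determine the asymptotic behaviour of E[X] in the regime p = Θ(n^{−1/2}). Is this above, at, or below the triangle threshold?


Number of potential triangles: C(241, 3) = 2303960.
Each occurs with probability p³ ≈ (0.322078)³ ≈ 3.34106134e-02.
By linearity: E[X] = C(241, 3)·p³ ≈ 2303960 · 3.34106134e-02 ≈ 76976.716855.
Since α = 1/2 < 1, p = c/n^{1/2} ≫ 1/n is above the triangle threshold p ~ 1/n. Asymptotically E[X] ~ (c³/6)·n^{3(1−α)} = (5³/6)·n^{1.5} → ∞; triangles are abundant w.h.p.

E[X] ≈ 76976.716855; in regime p = Θ(1/n^{1/2}) E[X] diverges (above the triangle threshold p ~ 1/n).


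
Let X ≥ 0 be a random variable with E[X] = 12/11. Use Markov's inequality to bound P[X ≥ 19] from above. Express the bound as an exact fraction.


μ = E[X] = 12/11, a = 19.
Markov: P[X ≥ 19] ≤ μ/a = (12/11)/19 = 12/209.
Numerically: ≈ 0.0574.
(Since a = 19 > μ = 1.0909, the bound 12/209 is < 1 and informative.)

P[X ≥ 19] ≤ 12/209 ≈ 0.0574.


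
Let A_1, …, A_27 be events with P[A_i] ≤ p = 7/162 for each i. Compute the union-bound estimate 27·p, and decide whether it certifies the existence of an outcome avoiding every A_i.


Union bound: P[∪_{i=1}^{27} A_i] ≤ Σ_i P[A_i] ≤ 27·p = 27·(7/162) = 7/6.
Numerically: 7/6 ≈ 1.16667.
Is 7/6 < 1? NO.
Since the bound 7/6 is ≥ 1, the union bound is uninformative here; it does NOT by itself certify existence.

27·p = 7/6 ≈ 1.16667; existence NOT certified by the union bound.


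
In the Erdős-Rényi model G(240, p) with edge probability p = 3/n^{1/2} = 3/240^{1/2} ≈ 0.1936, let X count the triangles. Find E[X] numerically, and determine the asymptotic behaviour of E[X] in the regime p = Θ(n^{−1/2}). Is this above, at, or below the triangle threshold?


Number of potential triangles: C(240, 3) = 2275280.
Each occurs with probability p³ ≈ (0.1936)³ ≈ 7.261844e-03.
By linearity: E[X] = C(240, 3)·p³ ≈ 2275280 · 7.261844e-03 ≈ 16522.7279.
Since α = 1/2 < 1, p = c/n^{1/2} ≫ 1/n is above the triangle threshold p ~ 1/n. Asymptotically E[X] ~ (c³/6)·n^{3(1−α)} = (3³/6)·n^{1.5} → ∞; triangles are abundant w.h.p.

E[X] ≈ 16522.7279; in regime p = Θ(1/n^{1/2}) E[X] diverges (above the triangle threshold p ~ 1/n).


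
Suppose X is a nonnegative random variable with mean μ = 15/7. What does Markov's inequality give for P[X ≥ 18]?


μ = E[X] = 15/7, a = 18.
Markov: P[X ≥ 18] ≤ μ/a = (15/7)/18 = 5/42.
Numerically: ≈ 0.1190.
(Since a = 18 > μ = 2.1429, the bound 5/42 is < 1 and informative.)

P[X ≥ 18] ≤ 5/42 ≈ 0.1190.


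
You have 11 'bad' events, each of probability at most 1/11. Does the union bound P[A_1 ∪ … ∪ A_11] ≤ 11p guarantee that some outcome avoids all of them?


Union bound: P[∪_{i=1}^{11} A_i] ≤ Σ_i P[A_i] ≤ 11·p = 11·(1/11) = 1.
Numerically: 1 ≈ 1.0000000.
Is 1 < 1? NO.
Since the bound 1 is ≥ 1, the union bound is uninformative here; it does NOT by itself certify existence.

11·p = 1 ≈ 1.0000000; existence NOT certified by the union bound.


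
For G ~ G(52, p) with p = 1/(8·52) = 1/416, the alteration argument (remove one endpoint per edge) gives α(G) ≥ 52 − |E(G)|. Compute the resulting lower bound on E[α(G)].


E[|E(G)|] = C(52, 2)·p = 1326 · (1/416) = 51/16.
E[α(G)] ≥ n − E[|E(G)|] = 52 − 51/16 = 781/16.
Numerically: ≈ 48.812500.
(This is only a lower bound; the true E[α(G)] may be larger.)

E[α(G)] ≥ 781/16 ≈ 48.812500.


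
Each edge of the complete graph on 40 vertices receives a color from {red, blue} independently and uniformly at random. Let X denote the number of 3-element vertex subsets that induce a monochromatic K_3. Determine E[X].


Let X = Σ_S X_S over the C(40, 3) = 9880 subsets S of size 3, where X_S = 1 if the K_3 on S is monochromatic.
For a fixed S, the K_3 on S has C(3, 2) = 3 edges. P[all 3 edges red] = (1/2)^3, and likewise for blue, so P[monochromatic] = 2·(1/2)^3 = 2^{1 − 3} = 1/4.
Summing: E[X] = C(40, 3) · 2^{1 − 3} = 9880 · 1/4 = 2470.
Numerically: E[X] ≈ 2470.0000.

E[X] = C(40,3)·2^(1−C(3,2)) = 2470 ≈ 2470.0000.


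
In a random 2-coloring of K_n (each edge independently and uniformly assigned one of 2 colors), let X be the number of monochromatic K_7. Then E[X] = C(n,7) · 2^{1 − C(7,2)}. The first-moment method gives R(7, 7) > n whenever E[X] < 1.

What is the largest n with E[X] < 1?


We need C(n, 7) · 2^{1 − 21} < 1, i.e. C(n, 7) < 2^{21 − 1} = 1048576.
Check values of n near the boundary:
  n = 22: C(22, 7) = 170544; 170544 < 1048576? YES
  n = 23: C(23, 7) = 245157; 245157 < 1048576? YES
  n = 24: C(24, 7) = 346104; 346104 < 1048576? YES
  n = 25: C(25, 7) = 480700; 480700 < 1048576? YES
  n = 26: C(26, 7) = 657800; 657800 < 1048576? YES
  n = 27: C(27, 7) = 888030; 888030 < 1048576? YES
  n = 28: C(28, 7) = 1184040; 1184040 < 1048576? NO
  n = 29: C(29, 7) = 1560780; 1560780 < 1048576? NO
The largest n with C(n, 7) < 1048576 is n = 27 (where E[X] = 444015/524288 ≈ 0.846891). Hence R(7, 7) > 27, i.e. R(7, 7) ≥ 28.

Largest n = 27; hence R(7, 7) > 27.


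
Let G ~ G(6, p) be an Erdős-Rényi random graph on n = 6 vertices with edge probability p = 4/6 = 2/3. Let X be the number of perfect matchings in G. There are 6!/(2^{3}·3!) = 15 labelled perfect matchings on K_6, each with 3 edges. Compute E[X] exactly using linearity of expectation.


K_6 has 6!/(2^{3}·3!) = 15 labelled perfect matchings.
For each such perfect matching H, let X_H = 1 if all 3 edges of H are present in G. Then P[X_H = 1] = p^{3} = (2/3)^{3} = 8/27.
By linearity of expectation: E[X] = Σ_H E[X_H] = 15 · p^{3} = 15 · 8/27 = 40/9.
Numerically: E[X] ≈ 4.44.

E[X] = 15 · (2/3)^{3} = 40/9 ≈ 4.44.


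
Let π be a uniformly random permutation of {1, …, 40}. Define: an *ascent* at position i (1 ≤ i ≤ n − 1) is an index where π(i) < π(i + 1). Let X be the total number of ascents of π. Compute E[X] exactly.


Write X = Σ X_I over i = 1, …, 39, with X_I the indicator of one ascent.
There are 39 indicators.
For each fixed i, the pair (π(i), π(i+1)) is a uniformly random ordered pair of distinct values from {1, …, 40}; by symmetry P[π(i) < π(i+1)] = 1/2.
By linearity: E[X] = 39 · (1/2) = (40 − 1) · (1/2) = 39/2 ≈ 19.500.

E[X] = 39/2 = 19.500.


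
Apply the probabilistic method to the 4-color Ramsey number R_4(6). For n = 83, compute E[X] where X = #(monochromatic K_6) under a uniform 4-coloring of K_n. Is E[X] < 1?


E[X] = C(83, 6) · 4^{1 − 15} = 377447148 · 4^{−14} = 377447148/268435456.
As a reduced fraction: E[X] = 94361787/67108864 ≈ 1.406.
Is E[X] < 1? NO.
Since E[X] ≥ 1, the first-moment bound is inconclusive at n = 83; it does NOT by itself certify R_4(6) > 83.

E[X] = 94361787/67108864 ≈ 1.406; E[X] ≥ 1; first-moment method inconclusive here.


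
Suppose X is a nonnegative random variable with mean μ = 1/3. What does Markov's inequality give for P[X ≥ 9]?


μ = E[X] = 1/3, a = 9.
Markov: P[X ≥ 9] ≤ μ/a = (1/3)/9 = 1/27.
Numerically: ≈ 0.037.
(Since a = 9 > μ = 0.333, the bound 1/27 is < 1 and informative.)

P[X ≥ 9] ≤ 1/27 ≈ 0.037.


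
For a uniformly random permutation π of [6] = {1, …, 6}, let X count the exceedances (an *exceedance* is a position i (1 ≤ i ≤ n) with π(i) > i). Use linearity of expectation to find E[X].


Write X = Σ_{i=1}^{6} X_i, where X_i = 1_{π(i) > i}.
For each fixed i, π(i) is uniform over {1, …, 6} (marginal of a uniform permutation), so P[π(i) > i] = (n − i)/n. Summing: Σ_{i=1}^{6} (n − i)/n = (0 + 1 + … + 5)/6 = 6(6 − 1)/(2·6) = (6 − 1)/2.
Hence E[X] = Σ_{i=1}^{6} (6 − i)/6 = 5/2 ≈ 2.50000.

E[X] = 5/2 = 2.50000.


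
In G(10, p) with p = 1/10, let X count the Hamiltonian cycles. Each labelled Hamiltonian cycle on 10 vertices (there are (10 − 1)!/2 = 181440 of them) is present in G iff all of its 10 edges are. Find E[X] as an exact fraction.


K_10 has (10 − 1)!/2 = 181440 labelled Hamiltonian cycles.
For each such Hamiltonian cycle H, let X_H = 1 if all 10 edges of H are present in G. Then P[X_H = 1] = p^{10} = (1/10)^{10} = 1/10000000000.
By linearity: E[X] = Σ_H E[X_H] = 181440 · p^{10} = 181440 · 1/10000000000 = 567/31250000.
Numerically: E[X] ≈ 1.8144e-05.

E[X] = 181440 · (1/10)^{10} = 567/31250000 ≈ 1.8144e-05.


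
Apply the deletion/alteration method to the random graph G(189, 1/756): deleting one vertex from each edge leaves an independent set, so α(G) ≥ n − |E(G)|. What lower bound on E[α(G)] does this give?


E[|E(G)|] = C(189, 2)·p = 17766 · (1/756) = 47/2.
E[α(G)] ≥ n − E[|E(G)|] = 189 − 47/2 = 331/2.
Numerically: ≈ 165.500.
(This is only a lower bound; the true E[α(G)] may be larger.)

E[α(G)] ≥ 331/2 ≈ 165.500.


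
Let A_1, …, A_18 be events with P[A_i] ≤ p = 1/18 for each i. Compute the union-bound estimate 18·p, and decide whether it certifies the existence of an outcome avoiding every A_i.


Union bound: P[∪_{i=1}^{18} A_i] ≤ Σ_i P[A_i] ≤ 18·p = 18·(1/18) = 1.
Numerically: 1 ≈ 1.000.
Is 1 < 1? NO.
Since the bound 1 is ≥ 1, the union bound is uninformative here; it does NOT by itself certify existence.

18·p = 1 ≈ 1.000; existence NOT certified by the union bound.


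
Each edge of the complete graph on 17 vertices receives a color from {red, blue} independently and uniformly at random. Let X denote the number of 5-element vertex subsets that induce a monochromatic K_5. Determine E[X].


Let X = Σ_S X_S over the C(17, 5) = 6188 subsets S of size 5, where X_S = 1 if the K_5 on S is monochromatic.
For a fixed S, the K_5 on S has C(5, 2) = 10 edges. P[all 10 edges red] = (1/2)^10, and likewise for blue, so P[monochromatic] = 2·(1/2)^10 = 2^{1 − 10} = 1/512.
Summing: E[X] = C(17, 5) · 2^{1 − 10} = 6188 · 1/512 = 1547/128.
Numerically: E[X] ≈ 12.08594.

E[X] = C(17,5)·2^(1−C(5,2)) = 1547/128 ≈ 12.08594.


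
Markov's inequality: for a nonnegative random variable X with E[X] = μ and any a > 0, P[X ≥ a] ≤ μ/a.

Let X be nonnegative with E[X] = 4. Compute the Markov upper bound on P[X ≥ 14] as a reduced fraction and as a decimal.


μ = E[X] = 4, a = 14.
Markov: P[X ≥ 14] ≤ μ/a = (4)/14 = 2/7.
Numerically: ≈ 0.286.
(Since a = 14 > μ = 4.000, the bound 2/7 is < 1 and informative.)

P[X ≥ 14] ≤ 2/7 ≈ 0.286.


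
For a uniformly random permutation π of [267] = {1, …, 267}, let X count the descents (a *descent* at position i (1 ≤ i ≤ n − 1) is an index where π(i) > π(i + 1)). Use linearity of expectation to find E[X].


Write X = Σ X_I over i = 1, …, 266, with X_I the indicator of one descent.
There are 266 indicators.
For each fixed i, the pair (π(i), π(i+1)) is a uniformly random ordered pair of distinct values from {1, …, 267}; by symmetry P[π(i) > π(i+1)] = 1/2.
By linearity: E[X] = 266 · (1/2) = (267 − 1) · (1/2) = 133 ≈ 133.00000.

E[X] = 133 = 133.00000.


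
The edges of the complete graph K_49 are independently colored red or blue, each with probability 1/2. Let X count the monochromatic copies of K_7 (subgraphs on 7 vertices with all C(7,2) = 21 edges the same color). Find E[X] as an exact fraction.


Let X = Σ_S X_S over the C(49, 7) = 85900584 subsets S of size 7, where X_S = 1 if the K_7 on S is monochromatic.
For a fixed S, the K_7 on S has C(7, 2) = 21 edges. P[all 21 edges red] = (1/2)^21, and likewise for blue, so P[monochromatic] = 2·(1/2)^21 = 2^{1 − 21} = 1/1048576.
By linearity: E[X] = C(49, 7) · 2^{1 − 21} = 85900584 · 1/1048576 = 10737573/131072.
Numerically: E[X] ≈ 81.92118.

E[X] = C(49,7)·2^(1−C(7,2)) = 10737573/131072 ≈ 81.92118.


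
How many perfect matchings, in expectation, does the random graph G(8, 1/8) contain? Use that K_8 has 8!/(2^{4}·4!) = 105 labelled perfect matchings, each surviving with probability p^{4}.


K_8 has 8!/(2^{4}·4!) = 105 labelled perfect matchings.
For each such perfect matching H, let X_H = 1 if all 4 edges of H are present in G. Then P[X_H = 1] = p^{4} = (1/8)^{4} = 1/4096.
By linearity: E[X] = Σ_H E[X_H] = 105 · p^{4} = 105 · 1/4096 = 105/4096.
Numerically: E[X] ≈ 0.02563.

E[X] = 105 · (1/8)^{4} = 105/4096 ≈ 0.02563.


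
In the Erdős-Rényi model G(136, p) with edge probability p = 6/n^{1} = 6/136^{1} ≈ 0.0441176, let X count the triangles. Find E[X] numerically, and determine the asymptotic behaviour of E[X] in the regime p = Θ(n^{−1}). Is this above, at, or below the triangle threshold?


Number of potential triangles: C(136, 3) = 410040.
Each occurs with probability p³ ≈ (0.0441176)³ ≈ 8.58691227e-05.
By linearity: E[X] = C(136, 3)·p³ ≈ 410040 · 8.58691227e-05 ≈ 35.209775.
Here α = 1, so p = 6/n is exactly at the triangle threshold p ~ 1/n. Asymptotically E[X] → c³/6 = 6³/6 = 36 ≈ 36.000000, a bounded constant. In this regime the triangle count is asymptotically Poisson(c³/6).

E[X] ≈ 35.209775; in regime p = Θ(1/n^{1}) E[X] stays bounded (at the triangle threshold p ~ 1/n).


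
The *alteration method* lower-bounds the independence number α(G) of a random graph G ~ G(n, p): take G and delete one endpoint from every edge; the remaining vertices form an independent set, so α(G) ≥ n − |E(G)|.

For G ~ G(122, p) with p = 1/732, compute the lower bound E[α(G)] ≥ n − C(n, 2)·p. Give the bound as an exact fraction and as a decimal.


E[|E(G)|] = C(122, 2)·p = 7381 · (1/732) = 121/12.
E[α(G)] ≥ n − E[|E(G)|] = 122 − 121/12 = 1343/12.
Numerically: ≈ 111.9167.
(This is only a lower bound; the true E[α(G)] may be larger.)

E[α(G)] ≥ 1343/12 ≈ 111.9167.


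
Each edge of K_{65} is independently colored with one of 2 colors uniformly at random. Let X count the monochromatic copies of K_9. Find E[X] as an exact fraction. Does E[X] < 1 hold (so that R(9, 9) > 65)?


E[X] = C(65, 9) · 2^{1 − 36} = 31966749880 · 2^{−35} = 31966749880/34359738368.
As a reduced fraction: E[X] = 3995843735/4294967296 ≈ 0.9303549.
Is E[X] < 1? YES.
Since E[X] < 1, there exists a 2-coloring of K_{65} with no monochromatic K_9; hence R(9, 9) > 65.

E[X] = 3995843735/4294967296 ≈ 0.9303549; E[X] < 1, so R(9, 9) > 65.


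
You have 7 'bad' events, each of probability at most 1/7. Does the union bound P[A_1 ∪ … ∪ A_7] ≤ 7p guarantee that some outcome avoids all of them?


Union bound: P[∪_{i=1}^{7} A_i] ≤ Σ_i P[A_i] ≤ 7·p = 7·(1/7) = 1.
Numerically: 1 ≈ 1.0000000.
Is 1 < 1? NO.
Since the bound 1 is ≥ 1, the union bound is uninformative here; it does NOT by itself certify existence.

7·p = 1 ≈ 1.0000000; existence NOT certified by the union bound.


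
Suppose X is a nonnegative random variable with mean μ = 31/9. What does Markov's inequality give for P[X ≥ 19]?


μ = E[X] = 31/9, a = 19.
Markov: P[X ≥ 19] ≤ μ/a = (31/9)/19 = 31/171.
Numerically: ≈ 0.18129.
(Since a = 19 > μ = 3.44444, the bound 31/171 is < 1 and informative.)

P[X ≥ 19] ≤ 31/171 ≈ 0.18129.


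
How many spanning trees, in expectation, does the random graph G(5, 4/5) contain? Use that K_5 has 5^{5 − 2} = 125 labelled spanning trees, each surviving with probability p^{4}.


K_5 has 5^{5 − 2} = 125 labelled spanning trees.
For each such spanning tree H, let X_H = 1 if all 4 edges of H are present in G. Then P[X_H = 1] = p^{4} = (4/5)^{4} = 256/625.
By linearity of expectation: E[X] = Σ_H E[X_H] = 125 · p^{4} = 125 · 256/625 = 256/5.
Numerically: E[X] ≈ 51.2.

E[X] = 125 · (4/5)^{4} = 256/5 ≈ 51.2.


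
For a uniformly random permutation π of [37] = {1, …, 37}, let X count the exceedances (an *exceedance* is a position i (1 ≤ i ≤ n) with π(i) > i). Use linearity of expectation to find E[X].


Write X = Σ_{i=1}^{37} X_i, where X_i = 1_{π(i) > i}.
For each fixed i, π(i) is uniform over {1, …, 37} (marginal of a uniform permutation), so P[π(i) > i] = (n − i)/n. Summing: Σ_{i=1}^{37} (n − i)/n = (0 + 1 + … + 36)/37 = 37(37 − 1)/(2·37) = (37 − 1)/2.
Hence E[X] = Σ_{i=1}^{37} (37 − i)/37 = 18 ≈ 18.000000.

E[X] = 18 = 18.000000.


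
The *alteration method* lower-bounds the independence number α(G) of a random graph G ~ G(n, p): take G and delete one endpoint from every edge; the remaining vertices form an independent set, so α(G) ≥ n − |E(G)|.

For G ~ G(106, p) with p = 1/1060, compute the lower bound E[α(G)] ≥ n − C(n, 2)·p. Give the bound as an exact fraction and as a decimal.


E[|E(G)|] = C(106, 2)·p = 5565 · (1/1060) = 21/4.
E[α(G)] ≥ n − E[|E(G)|] = 106 − 21/4 = 403/4.
Numerically: ≈ 100.750000.
(This is only a lower bound; the true E[α(G)] may be larger.)

E[α(G)] ≥ 403/4 ≈ 100.750000.


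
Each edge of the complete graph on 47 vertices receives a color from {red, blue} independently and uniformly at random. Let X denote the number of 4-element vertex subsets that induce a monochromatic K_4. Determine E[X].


Let X = Σ_S X_S over the C(47, 4) = 178365 subsets S of size 4, where X_S = 1 if the K_4 on S is monochromatic.
For a fixed S, the K_4 on S has C(4, 2) = 6 edges. P[all 6 edges red] = (1/2)^6, and likewise for blue, so P[monochromatic] = 2·(1/2)^6 = 2^{1 − 6} = 1/32.
Summing: E[X] = C(47, 4) · 2^{1 − 6} = 178365 · 1/32 = 178365/32.
Numerically: E[X] ≈ 5573.90625.

E[X] = C(47,4)·2^(1−C(4,2)) = 178365/32 ≈ 5573.90625.


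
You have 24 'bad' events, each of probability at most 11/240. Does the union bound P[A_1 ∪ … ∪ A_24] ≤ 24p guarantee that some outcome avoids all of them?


Union bound: P[∪_{i=1}^{24} A_i] ≤ Σ_i P[A_i] ≤ 24·p = 24·(11/240) = 11/10.
Numerically: 11/10 ≈ 1.100.
Is 11/10 < 1? NO.
Since the bound 11/10 is ≥ 1, the union bound is uninformative here; it does NOT by itself certify existence.

24·p = 11/10 ≈ 1.100; existence NOT certified by the union bound.


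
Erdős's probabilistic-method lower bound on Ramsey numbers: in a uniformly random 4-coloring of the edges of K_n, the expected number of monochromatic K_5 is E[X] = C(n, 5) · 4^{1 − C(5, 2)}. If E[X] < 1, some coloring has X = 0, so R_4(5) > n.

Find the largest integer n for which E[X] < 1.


We need C(n, 5) · 4^{1 − 10} < 1, i.e. C(n, 5) < 4^{10 − 1} = 262144.
Check values of n near the boundary:
  n = 30: C(30, 5) = 142506; 142506 < 262144? YES
  n = 31: C(31, 5) = 169911; 169911 < 262144? YES
  n = 32: C(32, 5) = 201376; 201376 < 262144? YES
  n = 33: C(33, 5) = 237336; 237336 < 262144? YES
  n = 34: C(34, 5) = 278256; 278256 < 262144? NO
  n = 35: C(35, 5) = 324632; 324632 < 262144? NO
The largest n with C(n, 5) < 262144 is n = 33 (where E[X] = 29667/32768 ≈ 0.905). Hence R_4(5) > 33, i.e. R_4(5) ≥ 34.

Largest n = 33; hence R_4(5) > 33.


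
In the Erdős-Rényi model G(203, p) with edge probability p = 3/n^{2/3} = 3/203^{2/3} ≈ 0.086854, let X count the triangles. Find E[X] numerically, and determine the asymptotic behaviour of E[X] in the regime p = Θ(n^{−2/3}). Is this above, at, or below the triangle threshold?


Number of potential triangles: C(203, 3) = 1373701.
Each occurs with probability p³ ≈ (0.086854)³ ≈ 6.5519668e-04.
By linearity: E[X] = C(203, 3)·p³ ≈ 1373701 · 6.5519668e-04 ≈ 900.04433.
Since α = 2/3 < 1, p = c/n^{2/3} ≫ 1/n is above the triangle threshold p ~ 1/n. Asymptotically E[X] ~ (c³/6)·n^{3(1−α)} = (3³/6)·n^{1} → ∞; triangles are abundant w.h.p.

E[X] ≈ 900.04433; in regime p = Θ(1/n^{2/3}) E[X] diverges (above the triangle threshold p ~ 1/n).


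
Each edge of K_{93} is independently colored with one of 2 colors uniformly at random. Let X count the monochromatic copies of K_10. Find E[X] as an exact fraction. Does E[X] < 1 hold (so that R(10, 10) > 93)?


E[X] = C(93, 10) · 2^{1 − 45} = 8079421007658 · 2^{−44} = 8079421007658/17592186044416.
As a reduced fraction: E[X] = 4039710503829/8796093022208 ≈ 0.459.
Is E[X] < 1? YES.
Since E[X] < 1, there exists a 2-coloring of K_{93} with no monochromatic K_10; hence R(10, 10) > 93.

E[X] = 4039710503829/8796093022208 ≈ 0.459; E[X] < 1, so R(10, 10) > 93.


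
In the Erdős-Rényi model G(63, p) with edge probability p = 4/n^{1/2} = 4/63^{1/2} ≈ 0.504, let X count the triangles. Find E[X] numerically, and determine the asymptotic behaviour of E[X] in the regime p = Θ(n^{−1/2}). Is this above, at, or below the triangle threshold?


Number of potential triangles: C(63, 3) = 39711.
Each occurs with probability p³ ≈ (0.504)³ ≈ 1.27988e-01.
By linearity: E[X] = C(63, 3)·p³ ≈ 39711 · 1.27988e-01 ≈ 5082.530.
Since α = 1/2 < 1, p = c/n^{1/2} ≫ 1/n is above the triangle threshold p ~ 1/n. Asymptotically E[X] ~ (c³/6)·n^{3(1−α)} = (4³/6)·n^{1.5} → ∞; triangles are abundant w.h.p.

E[X] ≈ 5082.530; in regime p = Θ(1/n^{1/2}) E[X] diverges (above the triangle threshold p ~ 1/n).


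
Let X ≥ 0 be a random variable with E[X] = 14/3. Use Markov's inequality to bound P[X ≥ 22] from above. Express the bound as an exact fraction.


μ = E[X] = 14/3, a = 22.
Markov: P[X ≥ 22] ≤ μ/a = (14/3)/22 = 7/33.
Numerically: ≈ 0.21212.
(Since a = 22 > μ = 4.66667, the bound 7/33 is < 1 and informative.)

P[X ≥ 22] ≤ 7/33 ≈ 0.21212.


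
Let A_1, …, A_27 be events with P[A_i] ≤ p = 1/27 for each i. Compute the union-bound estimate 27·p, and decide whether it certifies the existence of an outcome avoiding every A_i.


Union bound: P[∪_{i=1}^{27} A_i] ≤ Σ_i P[A_i] ≤ 27·p = 27·(1/27) = 1.
Numerically: 1 ≈ 1.000000.
Is 1 < 1? NO.
Since the bound 1 is ≥ 1, the union bound is uninformative here; it does NOT by itself certify existence.

27·p = 1 ≈ 1.000000; existence NOT certified by the union bound.


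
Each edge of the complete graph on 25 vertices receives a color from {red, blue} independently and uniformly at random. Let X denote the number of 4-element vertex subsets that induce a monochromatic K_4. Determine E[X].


Let X = Σ_S X_S over the C(25, 4) = 12650 subsets S of size 4, where X_S = 1 if the K_4 on S is monochromatic.
For a fixed S, the K_4 on S has C(4, 2) = 6 edges. P[all 6 edges red] = (1/2)^6, and likewise for blue, so P[monochromatic] = 2·(1/2)^6 = 2^{1 − 6} = 1/32.
By linearity: E[X] = C(25, 4) · 2^{1 − 6} = 12650 · 1/32 = 6325/16.
Numerically: E[X] ≈ 395.312500.

E[X] = C(25,4)·2^(1−C(4,2)) = 6325/16 ≈ 395.312500.


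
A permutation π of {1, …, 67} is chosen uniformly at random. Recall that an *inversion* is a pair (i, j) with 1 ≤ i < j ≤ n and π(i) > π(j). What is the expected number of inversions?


Write X = Σ X_I over the C(67, 2) = 2211 pairs i < j, with X_I the indicator of one inversion.
There are 2211 indicators.
For each fixed pair i < j, the values π(i) and π(j) are two distinct elements of {1, …, 67} in uniformly random order; by symmetry P[π(i) > π(j)] = 1/2.
By linearity: E[X] = 2211 · (1/2) = C(67, 2) · (1/2) = 2211/2 = 2211/2 ≈ 1105.5000.

E[X] = 2211/2 = 1105.5000.


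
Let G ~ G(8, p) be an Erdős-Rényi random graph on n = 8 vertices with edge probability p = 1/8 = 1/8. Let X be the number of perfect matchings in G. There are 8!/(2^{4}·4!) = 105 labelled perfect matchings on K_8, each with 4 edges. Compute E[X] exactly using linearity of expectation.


K_8 has 8!/(2^{4}·4!) = 105 labelled perfect matchings.
For each such perfect matching H, let X_H = 1 if all 4 edges of H are present in G. Then P[X_H = 1] = p^{4} = (1/8)^{4} = 1/4096.
Summing the indicators: E[X] = Σ_H E[X_H] = 105 · p^{4} = 105 · 1/4096 = 105/4096.
Numerically: E[X] ≈ 0.02563.

E[X] = 105 · (1/8)^{4} = 105/4096 ≈ 0.02563.


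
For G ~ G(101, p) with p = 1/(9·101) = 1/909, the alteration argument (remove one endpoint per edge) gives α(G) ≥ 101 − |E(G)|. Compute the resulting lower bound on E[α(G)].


E[|E(G)|] = C(101, 2)·p = 5050 · (1/909) = 50/9.
E[α(G)] ≥ n − E[|E(G)|] = 101 − 50/9 = 859/9.
Numerically: ≈ 95.44444.
(This is only a lower bound; the true E[α(G)] may be larger.)

E[α(G)] ≥ 859/9 ≈ 95.44444.


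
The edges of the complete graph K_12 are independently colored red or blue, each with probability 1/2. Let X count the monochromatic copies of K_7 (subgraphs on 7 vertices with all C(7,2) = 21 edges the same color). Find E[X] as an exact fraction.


Let X = Σ_S X_S over the C(12, 7) = 792 subsets S of size 7, where X_S = 1 if the K_7 on S is monochromatic.
For a fixed S, the K_7 on S has C(7, 2) = 21 edges. P[all 21 edges red] = (1/2)^21, and likewise for blue, so P[monochromatic] = 2·(1/2)^21 = 2^{1 − 21} = 1/1048576.
Summing: E[X] = C(12, 7) · 2^{1 − 21} = 792 · 1/1048576 = 99/131072.
Numerically: E[X] ≈ 0.001.

E[X] = C(12,7)·2^(1−C(7,2)) = 99/131072 ≈ 0.001.


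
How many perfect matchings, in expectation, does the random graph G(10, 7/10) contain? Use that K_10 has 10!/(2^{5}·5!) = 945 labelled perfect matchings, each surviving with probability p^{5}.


K_10 has 10!/(2^{5}·5!) = 945 labelled perfect matchings.
For each such perfect matching H, let X_H = 1 if all 5 edges of H are present in G. Then P[X_H = 1] = p^{5} = (7/10)^{5} = 16807/100000.
Summing the indicators: E[X] = Σ_H E[X_H] = 945 · p^{5} = 945 · 16807/100000 = 3176523/20000.
Numerically: E[X] ≈ 158.83.

E[X] = 945 · (7/10)^{5} = 3176523/20000 ≈ 158.83.


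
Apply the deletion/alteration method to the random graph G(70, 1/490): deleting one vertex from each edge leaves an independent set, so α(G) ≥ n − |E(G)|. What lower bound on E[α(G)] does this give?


E[|E(G)|] = C(70, 2)·p = 2415 · (1/490) = 69/14.
E[α(G)] ≥ n − E[|E(G)|] = 70 − 69/14 = 911/14.
Numerically: ≈ 65.071.
(This is only a lower bound; the true E[α(G)] may be larger.)

E[α(G)] ≥ 911/14 ≈ 65.071.


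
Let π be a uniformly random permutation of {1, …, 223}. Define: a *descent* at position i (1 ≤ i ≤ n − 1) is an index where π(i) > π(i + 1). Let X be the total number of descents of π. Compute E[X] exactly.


Write X = Σ X_I over i = 1, …, 222, with X_I the indicator of one descent.
There are 222 indicators.
For each fixed i, the pair (π(i), π(i+1)) is a uniformly random ordered pair of distinct values from {1, …, 223}; by symmetry P[π(i) > π(i+1)] = 1/2.
By linearity: E[X] = 222 · (1/2) = (223 − 1) · (1/2) = 111 ≈ 111.0000.

E[X] = 111 = 111.0000.


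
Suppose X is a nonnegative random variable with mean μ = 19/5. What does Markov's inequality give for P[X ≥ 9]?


μ = E[X] = 19/5, a = 9.
Markov: P[X ≥ 9] ≤ μ/a = (19/5)/9 = 19/45.
Numerically: ≈ 0.422.
(Since a = 9 > μ = 3.800, the bound 19/45 is < 1 and informative.)

P[X ≥ 9] ≤ 19/45 ≈ 0.422.


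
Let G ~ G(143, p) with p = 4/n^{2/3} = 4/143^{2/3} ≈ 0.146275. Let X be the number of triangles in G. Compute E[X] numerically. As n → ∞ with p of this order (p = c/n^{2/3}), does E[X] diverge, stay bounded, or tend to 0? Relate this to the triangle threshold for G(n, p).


Number of potential triangles: C(143, 3) = 477191.
Each occurs with probability p³ ≈ (0.146275)³ ≈ 3.12973740e-03.
By linearity: E[X] = C(143, 3)·p³ ≈ 477191 · 3.12973740e-03 ≈ 1493.482517.
Since α = 2/3 < 1, p = c/n^{2/3} ≫ 1/n is above the triangle threshold p ~ 1/n. Asymptotically E[X] ~ (c³/6)·n^{3(1−α)} = (4³/6)·n^{1} → ∞; triangles are abundant w.h.p.

E[X] ≈ 1493.482517; in regime p = Θ(1/n^{2/3}) E[X] diverges (above the triangle threshold p ~ 1/n).


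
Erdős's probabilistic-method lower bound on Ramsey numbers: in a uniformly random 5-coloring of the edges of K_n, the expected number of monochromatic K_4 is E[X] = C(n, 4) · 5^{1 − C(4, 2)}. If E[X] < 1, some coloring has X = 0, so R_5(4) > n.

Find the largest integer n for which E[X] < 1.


We need C(n, 4) · 5^{1 − 6} < 1, i.e. C(n, 4) < 5^{6 − 1} = 3125.
Check values of n near the boundary:
  n = 16: C(16, 4) = 1820; 1820 < 3125? YES
  n = 17: C(17, 4) = 2380; 2380 < 3125? YES
  n = 18: C(18, 4) = 3060; 3060 < 3125? YES
  n = 19: C(19, 4) = 3876; 3876 < 3125? NO
  n = 20: C(20, 4) = 4845; 4845 < 3125? NO
The largest n with C(n, 4) < 3125 is n = 18 (where E[X] = 612/625 ≈ 0.97920). Hence R_5(4) > 18, i.e. R_5(4) ≥ 19.

Largest n = 18; hence R_5(4) > 18.


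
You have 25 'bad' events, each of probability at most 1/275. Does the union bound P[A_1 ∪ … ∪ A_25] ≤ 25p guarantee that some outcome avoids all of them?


Union bound: P[∪_{i=1}^{25} A_i] ≤ Σ_i P[A_i] ≤ 25·p = 25·(1/275) = 1/11.
Numerically: 1/11 ≈ 0.0909091.
Is 1/11 < 1? YES.
Since P[∪ A_i] ≤ 1/11 < 1, the complement has P[∩ A_i^c] ≥ 1 − 1/11 = 10/11 > 0, so some outcome avoids every A_i.

25·p = 1/11 ≈ 0.0909091; existence CERTIFIED by the union bound.


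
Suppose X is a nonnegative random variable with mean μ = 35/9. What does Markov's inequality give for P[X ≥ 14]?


μ = E[X] = 35/9, a = 14.
Markov: P[X ≥ 14] ≤ μ/a = (35/9)/14 = 5/18.
Numerically: ≈ 0.278.
(Since a = 14 > μ = 3.889, the bound 5/18 is < 1 and informative.)

P[X ≥ 14] ≤ 5/18 ≈ 0.278.


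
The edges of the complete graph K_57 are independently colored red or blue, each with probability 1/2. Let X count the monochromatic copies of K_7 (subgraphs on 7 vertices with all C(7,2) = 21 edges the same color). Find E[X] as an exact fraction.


Let X = Σ_S X_S over the C(57, 7) = 264385836 subsets S of size 7, where X_S = 1 if the K_7 on S is monochromatic.
For a fixed S, the K_7 on S has C(7, 2) = 21 edges. P[all 21 edges red] = (1/2)^21, and likewise for blue, so P[monochromatic] = 2·(1/2)^21 = 2^{1 − 21} = 1/1048576.
By linearity of expectation: E[X] = C(57, 7) · 2^{1 − 21} = 264385836 · 1/1048576 = 66096459/262144.
Numerically: E[X] ≈ 252.137981.

E[X] = C(57,7)·2^(1−C(7,2)) = 66096459/262144 ≈ 252.137981.


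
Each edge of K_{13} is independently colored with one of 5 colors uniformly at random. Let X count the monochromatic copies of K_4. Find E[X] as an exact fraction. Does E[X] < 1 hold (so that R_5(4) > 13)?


E[X] = C(13, 4) · 5^{1 − 6} = 715 · 5^{−5} = 715/3125.
As a reduced fraction: E[X] = 143/625 ≈ 0.22880.
Is E[X] < 1? YES.
Since E[X] < 1, there exists a 5-coloring of K_{13} with no monochromatic K_4; hence R_5(4) > 13.

E[X] = 143/625 ≈ 0.22880; E[X] < 1, so R_5(4) > 13.


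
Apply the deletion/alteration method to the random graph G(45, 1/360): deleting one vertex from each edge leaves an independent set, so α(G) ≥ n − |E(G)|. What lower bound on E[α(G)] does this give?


E[|E(G)|] = C(45, 2)·p = 990 · (1/360) = 11/4.
E[α(G)] ≥ n − E[|E(G)|] = 45 − 11/4 = 169/4.
Numerically: ≈ 42.250.
(This is only a lower bound; the true E[α(G)] may be larger.)

E[α(G)] ≥ 169/4 ≈ 42.250.


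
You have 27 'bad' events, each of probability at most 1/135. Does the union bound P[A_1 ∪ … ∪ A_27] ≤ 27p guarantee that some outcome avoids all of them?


Union bound: P[∪_{i=1}^{27} A_i] ≤ Σ_i P[A_i] ≤ 27·p = 27·(1/135) = 1/5.
Numerically: 1/5 ≈ 0.200.
Is 1/5 < 1? YES.
Since P[∪ A_i] ≤ 1/5 < 1, the complement has P[∩ A_i^c] ≥ 1 − 1/5 = 4/5 > 0, so some outcome avoids every A_i.

27·p = 1/5 ≈ 0.200; existence CERTIFIED by the union bound.


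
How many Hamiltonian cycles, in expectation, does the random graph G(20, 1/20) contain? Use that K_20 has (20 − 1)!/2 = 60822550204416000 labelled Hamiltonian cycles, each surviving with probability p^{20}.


K_20 has (20 − 1)!/2 = 60822550204416000 labelled Hamiltonian cycles.
For each such Hamiltonian cycle H, let X_H = 1 if all 20 edges of H are present in G. Then P[X_H = 1] = p^{20} = (1/20)^{20} = 1/104857600000000000000000000.
By linearity: E[X] = Σ_H E[X_H] = 60822550204416000 · p^{20} = 60822550204416000 · 1/104857600000000000000000000 = 14849255421/25600000000000000000.
Numerically: E[X] ≈ 5.8005e-10.

E[X] = 60822550204416000 · (1/20)^{20} = 14849255421/25600000000000000000 ≈ 5.8005e-10.
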